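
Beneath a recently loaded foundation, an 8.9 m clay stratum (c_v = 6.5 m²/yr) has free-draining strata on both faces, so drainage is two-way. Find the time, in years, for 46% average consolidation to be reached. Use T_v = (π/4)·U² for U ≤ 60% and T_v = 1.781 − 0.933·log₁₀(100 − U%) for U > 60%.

Drainage path length: H_d = H/2 = 4.45 m (double drainage).
U ≤ 60%: T_v = (π/4)·U² = (π/4)×0.46² = 0.16619.
t = T_v·H_d²/c_v = 0.16619×4.45²/6.5 = 0.5063 years.

t ≈ 0.506 years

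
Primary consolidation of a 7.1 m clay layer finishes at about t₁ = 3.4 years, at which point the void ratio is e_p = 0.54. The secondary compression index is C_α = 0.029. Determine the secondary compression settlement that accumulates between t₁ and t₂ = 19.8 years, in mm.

S_s ≈ 102 mm

Secondary compression: S_s = C_α·H/(1+e_p)·log₁₀(t₂/t₁)
S_s = 0.029×7.1/(1+0.54)×log₁₀(19.8/3.4)
    = 0.1337 × 0.7652 = 0.1023 m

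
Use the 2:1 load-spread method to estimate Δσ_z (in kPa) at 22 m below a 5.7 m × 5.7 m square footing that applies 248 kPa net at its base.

Δσ_z ≈ 10.5 kPa

By the 2:1 method the load spreads at 1 horizontal : 2 vertical, so at depth z the loaded area has grown by z in each plan dimension:
Δσ = qBL/((B+z)(L+z)) = 248×5.7×5.7/((5.7+22)(5.7+22)) = 10.501 kPa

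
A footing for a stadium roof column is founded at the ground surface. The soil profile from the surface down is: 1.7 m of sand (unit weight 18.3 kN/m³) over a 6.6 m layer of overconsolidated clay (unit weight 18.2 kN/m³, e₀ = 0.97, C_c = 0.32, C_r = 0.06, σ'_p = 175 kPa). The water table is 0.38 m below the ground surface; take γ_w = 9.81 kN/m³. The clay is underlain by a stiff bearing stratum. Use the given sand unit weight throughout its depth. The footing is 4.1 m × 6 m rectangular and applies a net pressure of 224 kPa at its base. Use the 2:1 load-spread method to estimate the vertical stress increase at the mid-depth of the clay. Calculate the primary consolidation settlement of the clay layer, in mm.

Mid-depth of clay below the ground surface: z = 1.7 + 6.6/2 = 5 m.
Total vertical stress at mid-clay: σ_v = 18.3×1.7 + 18.2×3.3 = 91.17 kPa.
Pore pressure: u = 9.81×(5 − 0.38) = 45.322 kPa.
Initial effective stress: σ'_0 = σ_v − u = 91.17 − 45.322 = 45.848 kPa.
Stress increase at mid-clay by the 2:1 spreading method:
Δσ = qBL/((B+z)(L+z)) = 224×4.1×6/((4.1+5)(6+5)) = 55.049 kPa
Final effective stress: σ'_f = 45.848 + 55.049 = 100.9 kPa.
σ'_f = 100.9 ≤ σ'_p = 175 kPa, so the clay remains overconsolidated and only the recompression index applies:
S_c = C_r·H/(1+e₀)·log₁₀(σ'_f/σ'_0) = 0.06×6.6/1.97×log₁₀(100.9/45.848)
    = 0.20102 × 0.34257 = 0.06886 m

S_c ≈ 68.9 mm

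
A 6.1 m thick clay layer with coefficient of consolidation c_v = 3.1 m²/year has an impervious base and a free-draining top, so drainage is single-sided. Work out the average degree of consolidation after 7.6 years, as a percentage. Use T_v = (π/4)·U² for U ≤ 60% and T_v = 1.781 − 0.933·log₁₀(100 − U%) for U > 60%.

U ≈ 83 %

Drainage path length: H_d = H = 6.1 m (single drainage).
T_v = c_v·t/H_d² = 3.1×7.6/6.1² = 0.63316.
T_v = 0.63316 corresponds to the U > 60% branch:
U = 1 − 10^((1.781 − T_v)/0.933)/100 = 0.8301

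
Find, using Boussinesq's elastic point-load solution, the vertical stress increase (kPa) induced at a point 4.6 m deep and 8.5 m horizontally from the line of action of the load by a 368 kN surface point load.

Δσ_z ≈ 0.203 kPa

Boussinesq vertical stress below a point load on an elastic half-space:
Δσ_z = 3P/(2πz²) · [1 + (r/z)²]^(−5/2)
r/z = 8.5/4.6 = 1.8478; [1+(r/z)²]^(−5/2) = 0.024423.
Δσ_z = 3×368/(2π×4.6²) × 0.024423 = 8.3037 × 0.024423 = 0.2028 kPa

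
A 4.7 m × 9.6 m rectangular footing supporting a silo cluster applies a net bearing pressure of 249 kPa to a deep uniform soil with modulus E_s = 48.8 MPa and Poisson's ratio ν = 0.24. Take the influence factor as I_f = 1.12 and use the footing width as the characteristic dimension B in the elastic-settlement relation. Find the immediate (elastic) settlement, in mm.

Immediate (elastic) settlement: S_e = q·B·(1−ν²)/E_s · I_f.
E_s = 48.8 MPa = 48800 kPa.
S_e = 249 × 4.7 × (1 − 0.24²) / 48800 × 1.12
    = 249 × 4.7 × 0.9424 / 48800 × 1.12
    = 0.02531 m = 25.31 mm

S_e ≈ 25.3 mm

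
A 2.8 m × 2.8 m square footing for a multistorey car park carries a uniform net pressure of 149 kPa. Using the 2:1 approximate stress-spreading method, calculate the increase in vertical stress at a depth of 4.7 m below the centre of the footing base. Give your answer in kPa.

By the 2:1 method the load spreads at 1 horizontal : 2 vertical, so at depth z the loaded area has grown by z in each plan dimension:
Δσ = qBL/((B+z)(L+z)) = 149×2.8×2.8/((2.8+4.7)(2.8+4.7)) = 20.767 kPa

Δσ_z ≈ 20.8 kPa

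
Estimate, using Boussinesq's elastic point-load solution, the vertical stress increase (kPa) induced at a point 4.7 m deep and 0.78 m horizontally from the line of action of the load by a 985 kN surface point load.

Boussinesq vertical stress below a point load on an elastic half-space:
Δσ_z = 3P/(2πz²) · [1 + (r/z)²]^(−5/2)
r/z = 0.78/4.7 = 0.16596; [1+(r/z)²]^(−5/2) = 0.93433.
Δσ_z = 3×985/(2π×4.7²) × 0.93433 = 21.29 × 0.93433 = 19.89 kPa

Δσ_z ≈ 19.9 kPa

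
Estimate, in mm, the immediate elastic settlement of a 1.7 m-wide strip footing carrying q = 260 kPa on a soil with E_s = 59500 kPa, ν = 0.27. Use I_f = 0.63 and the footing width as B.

Immediate (elastic) settlement: S_e = q·B·(1−ν²)/E_s · I_f.
S_e = 260 × 1.7 × (1 − 0.27²) / 59500 × 0.63
    = 260 × 1.7 × 0.9271 / 59500 × 0.63
    = 0.004339 m = 4.339 mm

S_e ≈ 4.34 mm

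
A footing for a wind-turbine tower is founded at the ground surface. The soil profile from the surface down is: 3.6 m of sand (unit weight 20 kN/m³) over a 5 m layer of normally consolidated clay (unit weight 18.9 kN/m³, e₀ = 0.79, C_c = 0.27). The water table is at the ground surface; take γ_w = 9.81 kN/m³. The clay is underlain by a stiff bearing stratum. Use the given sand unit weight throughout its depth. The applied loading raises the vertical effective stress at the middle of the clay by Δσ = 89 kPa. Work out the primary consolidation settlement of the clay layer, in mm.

S_c ≈ 300 mm

Mid-depth of clay below the ground surface: z = 3.6 + 5/2 = 6.1 m.
Total vertical stress at mid-clay: σ_v = 20×3.6 + 18.9×2.5 = 119.25 kPa.
Pore pressure: u = 9.81×(6.1 − 0) = 59.841 kPa.
Initial effective stress: σ'_0 = σ_v − u = 119.25 − 59.841 = 59.409 kPa.
Final effective stress: σ'_f = σ'_0 + Δσ = 59.409 + 89 = 148.41 kPa.
Normally consolidated clay, so the full stress increment lies on the virgin compression line:
S_c = C_c·H/(1+e₀)·log₁₀(σ'_f/σ'_0) = 0.27×5/(1+0.79)×log₁₀(148.41/59.409)
    = 0.75419 × 0.39761 = 0.2999 m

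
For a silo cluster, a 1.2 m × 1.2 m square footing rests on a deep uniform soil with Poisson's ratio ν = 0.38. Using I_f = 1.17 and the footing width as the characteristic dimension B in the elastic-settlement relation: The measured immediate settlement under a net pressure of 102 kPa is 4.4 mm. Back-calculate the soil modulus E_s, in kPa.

S_e = q·B·(1−ν²)/E_s · I_f  ⇒  E_s = q·B·(1−ν²)·I_f / S_e.
E_s = 102 × 1.2 × 0.8556 × 1.17 / 0.0044 = 27850 kPa

E_s ≈ 27800 kPa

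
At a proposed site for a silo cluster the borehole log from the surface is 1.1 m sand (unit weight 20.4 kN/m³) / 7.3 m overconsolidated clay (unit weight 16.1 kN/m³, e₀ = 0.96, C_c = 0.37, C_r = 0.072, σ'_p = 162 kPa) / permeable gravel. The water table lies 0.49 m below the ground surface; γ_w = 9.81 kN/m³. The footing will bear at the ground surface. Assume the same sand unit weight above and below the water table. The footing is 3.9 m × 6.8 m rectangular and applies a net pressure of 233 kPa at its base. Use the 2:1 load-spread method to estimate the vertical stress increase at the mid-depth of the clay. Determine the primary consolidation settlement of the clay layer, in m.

Mid-depth of clay below the ground surface: z = 1.1 + 7.3/2 = 4.75 m.
Total vertical stress at mid-clay: σ_v = 20.4×1.1 + 16.1×3.65 = 81.205 kPa.
Pore pressure: u = 9.81×(4.75 − 0.49) = 41.791 kPa.
Initial effective stress: σ'_0 = σ_v − u = 81.205 − 41.791 = 39.414 kPa.
Stress increase at mid-clay by the 2:1 spreading method:
Δσ = qBL/((B+z)(L+z)) = 233×3.9×6.8/((3.9+4.75)(6.8+4.75)) = 61.849 kPa
Final effective stress: σ'_f = 39.414 + 61.849 = 101.26 kPa.
σ'_f = 101.26 ≤ σ'_p = 162 kPa, so the clay remains overconsolidated and only the recompression index applies:
S_c = C_r·H/(1+e₀)·log₁₀(σ'_f/σ'_0) = 0.072×7.3/1.96×log₁₀(101.26/39.414)
    = 0.26816 × 0.40979 = 0.1099 m

S_c ≈ 0.11 m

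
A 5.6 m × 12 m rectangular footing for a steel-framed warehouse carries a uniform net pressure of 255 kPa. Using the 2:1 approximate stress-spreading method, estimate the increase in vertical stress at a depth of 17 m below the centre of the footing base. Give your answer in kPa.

By the 2:1 method the load spreads at 1 horizontal : 2 vertical, so at depth z the loaded area has grown by z in each plan dimension:
Δσ = qBL/((B+z)(L+z)) = 255×5.6×12/((5.6+17)(12+17)) = 26.146 kPa

Δσ_z ≈ 26.1 kPa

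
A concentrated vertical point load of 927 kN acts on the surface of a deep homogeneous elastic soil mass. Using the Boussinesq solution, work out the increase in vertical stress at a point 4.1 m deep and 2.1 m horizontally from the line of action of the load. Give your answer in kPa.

Δσ_z ≈ 14.7 kPa

Boussinesq vertical stress below a point load on an elastic half-space:
Δσ_z = 3P/(2πz²) · [1 + (r/z)²]^(−5/2)
r/z = 2.1/4.1 = 0.5122; [1+(r/z)²]^(−5/2) = 0.55854.
Δσ_z = 3×927/(2π×4.1²) × 0.55854 = 26.33 × 0.55854 = 14.71 kPa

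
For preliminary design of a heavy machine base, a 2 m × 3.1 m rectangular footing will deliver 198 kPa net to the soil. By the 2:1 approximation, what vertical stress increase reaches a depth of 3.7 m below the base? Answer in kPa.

By the 2:1 method the load spreads at 1 horizontal : 2 vertical, so at depth z the loaded area has grown by z in each plan dimension:
Δσ = qBL/((B+z)(L+z)) = 198×2×3.1/((2+3.7)(3.1+3.7)) = 31.672 kPa

Δσ_z ≈ 31.7 kPa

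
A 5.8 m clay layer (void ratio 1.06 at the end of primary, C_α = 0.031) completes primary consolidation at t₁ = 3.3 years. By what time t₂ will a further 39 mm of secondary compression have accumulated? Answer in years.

S_s = C_α·H/(1+e_p)·log₁₀(t₂/t₁) ⇒ log₁₀(t₂/t₁) = S_s·(1+e_p)/(C_α·H).
log₁₀(t₂/t₁) = 0.039 × (1+1.06) / (0.031×5.8) = 0.4468
t₂ = t₁ × 10^0.4468 = 3.3 × 2.798 = 9.233 years

t₂ ≈ 9.23 years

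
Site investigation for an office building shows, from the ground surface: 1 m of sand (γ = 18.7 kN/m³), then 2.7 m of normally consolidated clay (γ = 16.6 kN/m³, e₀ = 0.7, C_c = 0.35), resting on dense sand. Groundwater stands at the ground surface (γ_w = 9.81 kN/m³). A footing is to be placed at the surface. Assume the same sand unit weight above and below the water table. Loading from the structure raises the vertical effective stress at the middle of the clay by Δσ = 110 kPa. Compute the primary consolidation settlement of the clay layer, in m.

Mid-depth of clay below the ground surface: z = 1 + 2.7/2 = 2.35 m.
Total vertical stress at mid-clay: σ_v = 18.7×1 + 16.6×1.35 = 41.11 kPa.
Pore pressure: u = 9.81×(2.35 − 0) = 23.054 kPa.
Initial effective stress: σ'_0 = σ_v − u = 41.11 − 23.054 = 18.056 kPa.
Final effective stress: σ'_f = σ'_0 + Δσ = 18.056 + 110 = 128.06 kPa.
Normally consolidated clay, so the full stress increment lies on the virgin compression line:
S_c = C_c·H/(1+e₀)·log₁₀(σ'_f/σ'_0) = 0.35×2.7/(1+0.7)×log₁₀(128.06/18.056)
    = 0.55588 × 0.85079 = 0.4729 m

S_c ≈ 0.473 m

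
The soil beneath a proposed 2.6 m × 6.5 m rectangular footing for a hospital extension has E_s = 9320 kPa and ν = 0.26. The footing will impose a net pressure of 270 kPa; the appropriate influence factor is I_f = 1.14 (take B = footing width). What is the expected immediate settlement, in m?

S_e ≈ 0.0801 m

Immediate (elastic) settlement: S_e = q·B·(1−ν²)/E_s · I_f.
S_e = 270 × 2.6 × (1 − 0.26²) / 9320 × 1.14
    = 270 × 2.6 × 0.9324 / 9320 × 1.14
    = 0.08006 m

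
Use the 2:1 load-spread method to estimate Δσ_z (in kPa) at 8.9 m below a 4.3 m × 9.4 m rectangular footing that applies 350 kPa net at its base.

By the 2:1 method the load spreads at 1 horizontal : 2 vertical, so at depth z the loaded area has grown by z in each plan dimension:
Δσ = qBL/((B+z)(L+z)) = 350×4.3×9.4/((4.3+8.9)(9.4+8.9)) = 58.565 kPa

Δσ_z ≈ 58.6 kPa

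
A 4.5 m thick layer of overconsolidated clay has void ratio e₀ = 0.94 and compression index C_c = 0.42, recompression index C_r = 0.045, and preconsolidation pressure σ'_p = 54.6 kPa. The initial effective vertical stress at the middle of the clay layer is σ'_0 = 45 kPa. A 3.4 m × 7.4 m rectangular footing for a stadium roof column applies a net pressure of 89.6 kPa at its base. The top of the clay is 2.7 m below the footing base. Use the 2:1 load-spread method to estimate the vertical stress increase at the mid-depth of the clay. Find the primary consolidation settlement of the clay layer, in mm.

S_c ≈ 94.5 mm

Mid-depth of clay below the footing base: z = 2.7 + 4.5/2 = 4.95 m.
Stress increase at mid-clay by the 2:1 spreading method:
Δσ = qBL/((B+z)(L+z)) = 89.6×3.4×7.4/((3.4+4.95)(7.4+4.95)) = 21.861 kPa
Final effective stress: σ'_f = 45 + 21.861 = 66.861 kPa.
σ'_f = 66.861 > σ'_p = 54.6 kPa, so the stress path crosses the preconsolidation pressure — recompression up to σ'_p, then virgin compression beyond:
S_c = H/(1+e₀)·[C_r·log₁₀(σ'_p/σ'_0) + C_c·log₁₀(σ'_f/σ'_p)]
    = 4.5/1.94 × [0.045×log₁₀(54.6/45) + 0.42×log₁₀(66.861/54.6)]
    = 2.3196 × [0.0037791 + 0.036952] = 0.09448 m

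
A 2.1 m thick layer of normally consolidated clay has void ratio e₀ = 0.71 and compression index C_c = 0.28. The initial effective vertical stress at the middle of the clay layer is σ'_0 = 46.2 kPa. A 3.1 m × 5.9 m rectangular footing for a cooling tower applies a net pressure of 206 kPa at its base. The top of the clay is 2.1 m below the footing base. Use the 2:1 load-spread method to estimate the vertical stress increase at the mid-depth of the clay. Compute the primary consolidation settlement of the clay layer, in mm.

S_c ≈ 133 mm

Mid-depth of clay below the footing base: z = 2.1 + 2.1/2 = 3.15 m.
Stress increase at mid-clay by the 2:1 spreading method:
Δσ = qBL/((B+z)(L+z)) = 206×3.1×5.9/((3.1+3.15)(5.9+3.15)) = 66.612 kPa
Final effective stress: σ'_f = σ'_0 + Δσ = 46.2 + 66.612 = 112.81 kPa.
Normally consolidated clay, so the full stress increment lies on the virgin compression line:
S_c = C_c·H/(1+e₀)·log₁₀(σ'_f/σ'_0) = 0.28×2.1/(1+0.71)×log₁₀(112.81/46.2)
    = 0.34386 × 0.38771 = 0.1333 m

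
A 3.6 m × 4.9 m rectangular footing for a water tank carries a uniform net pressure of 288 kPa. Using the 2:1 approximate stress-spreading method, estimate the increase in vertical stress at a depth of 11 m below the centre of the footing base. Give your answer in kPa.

By the 2:1 method the load spreads at 1 horizontal : 2 vertical, so at depth z the loaded area has grown by z in each plan dimension:
Δσ = qBL/((B+z)(L+z)) = 288×3.6×4.9/((3.6+11)(4.9+11)) = 21.885 kPa

Δσ_z ≈ 21.9 kPa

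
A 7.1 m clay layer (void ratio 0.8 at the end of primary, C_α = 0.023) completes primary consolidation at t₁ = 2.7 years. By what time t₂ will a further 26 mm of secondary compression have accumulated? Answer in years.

S_s = C_α·H/(1+e_p)·log₁₀(t₂/t₁) ⇒ log₁₀(t₂/t₁) = S_s·(1+e_p)/(C_α·H).
log₁₀(t₂/t₁) = 0.026 × (1+0.8) / (0.023×7.1) = 0.2866
t₂ = t₁ × 10^0.2866 = 2.7 × 1.935 = 5.223 years

t₂ ≈ 5.22 years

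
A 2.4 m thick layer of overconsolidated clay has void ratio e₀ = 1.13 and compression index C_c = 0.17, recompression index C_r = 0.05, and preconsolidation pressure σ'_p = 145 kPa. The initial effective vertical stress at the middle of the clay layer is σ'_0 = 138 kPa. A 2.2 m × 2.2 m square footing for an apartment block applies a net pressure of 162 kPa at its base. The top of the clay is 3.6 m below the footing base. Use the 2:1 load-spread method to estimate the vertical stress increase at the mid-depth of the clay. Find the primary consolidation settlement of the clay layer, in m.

S_c ≈ 0.00622 m

Mid-depth of clay below the footing base: z = 3.6 + 2.4/2 = 4.8 m.
Stress increase at mid-clay by the 2:1 spreading method:
Δσ = qBL/((B+z)(L+z)) = 162×2.2×2.2/((2.2+4.8)(2.2+4.8)) = 16.002 kPa
Final effective stress: σ'_f = 138 + 16.002 = 154 kPa.
σ'_f = 154 > σ'_p = 145 kPa, so the stress path crosses the preconsolidation pressure — recompression up to σ'_p, then virgin compression beyond:
S_c = H/(1+e₀)·[C_r·log₁₀(σ'_p/σ'_0) + C_c·log₁₀(σ'_f/σ'_p)]
    = 2.4/2.13 × [0.05×log₁₀(145/138) + 0.17×log₁₀(154/145)]
    = 1.1268 × [0.0010744 + 0.004446] = 0.00622 m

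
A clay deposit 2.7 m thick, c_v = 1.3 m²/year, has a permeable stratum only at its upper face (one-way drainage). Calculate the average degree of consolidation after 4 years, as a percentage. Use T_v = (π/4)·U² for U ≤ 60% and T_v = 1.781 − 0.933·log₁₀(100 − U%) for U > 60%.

U ≈ 86.1 %

Drainage path length: H_d = H = 2.7 m (single drainage).
T_v = c_v·t/H_d² = 1.3×4/2.7² = 0.71331.
T_v = 0.71331 corresponds to the U > 60% branch:
U = 1 − 10^((1.781 − T_v)/0.933)/100 = 0.8606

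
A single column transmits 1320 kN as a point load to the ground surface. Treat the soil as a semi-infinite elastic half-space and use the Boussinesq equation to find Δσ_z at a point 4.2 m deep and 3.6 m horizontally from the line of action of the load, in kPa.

Δσ_z ≈ 9.01 kPa

Boussinesq vertical stress below a point load on an elastic half-space:
Δσ_z = 3P/(2πz²) · [1 + (r/z)²]^(−5/2)
r/z = 3.6/4.2 = 0.85714; [1+(r/z)²]^(−5/2) = 0.25231.
Δσ_z = 3×1320/(2π×4.2²) × 0.25231 = 35.729 × 0.25231 = 9.015 kPa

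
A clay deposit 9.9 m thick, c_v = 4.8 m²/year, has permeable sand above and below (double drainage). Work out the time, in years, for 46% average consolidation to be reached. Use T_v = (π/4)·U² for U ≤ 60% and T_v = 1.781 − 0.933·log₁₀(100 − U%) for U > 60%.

Drainage path length: H_d = H/2 = 4.95 m (double drainage).
U ≤ 60%: T_v = (π/4)·U² = (π/4)×0.46² = 0.16619.
t = T_v·H_d²/c_v = 0.16619×4.95²/4.8 = 0.8483 years.

t ≈ 0.848 years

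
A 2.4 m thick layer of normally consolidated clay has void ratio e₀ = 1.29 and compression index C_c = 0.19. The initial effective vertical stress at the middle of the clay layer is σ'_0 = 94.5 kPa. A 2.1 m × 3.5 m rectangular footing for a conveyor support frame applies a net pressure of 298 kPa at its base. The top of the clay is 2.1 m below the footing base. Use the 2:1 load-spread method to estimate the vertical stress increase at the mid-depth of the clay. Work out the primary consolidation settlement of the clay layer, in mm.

S_c ≈ 42.3 mm

Mid-depth of clay below the footing base: z = 2.1 + 2.4/2 = 3.3 m.
Stress increase at mid-clay by the 2:1 spreading method:
Δσ = qBL/((B+z)(L+z)) = 298×2.1×3.5/((2.1+3.3)(3.5+3.3)) = 59.649 kPa
Final effective stress: σ'_f = σ'_0 + Δσ = 94.5 + 59.649 = 154.15 kPa.
Normally consolidated clay, so the full stress increment lies on the virgin compression line:
S_c = C_c·H/(1+e₀)·log₁₀(σ'_f/σ'_0) = 0.19×2.4/(1+1.29)×log₁₀(154.15/94.5)
    = 0.19913 × 0.21251 = 0.04232 m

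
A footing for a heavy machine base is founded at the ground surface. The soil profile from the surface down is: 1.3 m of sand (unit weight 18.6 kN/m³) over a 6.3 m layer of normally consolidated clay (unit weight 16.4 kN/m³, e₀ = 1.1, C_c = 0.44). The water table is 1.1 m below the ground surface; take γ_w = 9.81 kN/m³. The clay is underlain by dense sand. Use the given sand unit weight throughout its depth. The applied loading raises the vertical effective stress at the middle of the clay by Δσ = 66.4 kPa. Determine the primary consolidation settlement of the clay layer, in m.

Mid-depth of clay below the ground surface: z = 1.3 + 6.3/2 = 4.45 m.
Total vertical stress at mid-clay: σ_v = 18.6×1.3 + 16.4×3.15 = 75.84 kPa.
Pore pressure: u = 9.81×(4.45 − 1.1) = 32.864 kPa.
Initial effective stress: σ'_0 = σ_v − u = 75.84 − 32.864 = 42.976 kPa.
Final effective stress: σ'_f = σ'_0 + Δσ = 42.976 + 66.4 = 109.38 kPa.
Normally consolidated clay, so the full stress increment lies on the virgin compression line:
S_c = C_c·H/(1+e₀)·log₁₀(σ'_f/σ'_0) = 0.44×6.3/(1+1.1)×log₁₀(109.38/42.976)
    = 1.32 × 0.40571 = 0.5355 m

S_c ≈ 0.536 m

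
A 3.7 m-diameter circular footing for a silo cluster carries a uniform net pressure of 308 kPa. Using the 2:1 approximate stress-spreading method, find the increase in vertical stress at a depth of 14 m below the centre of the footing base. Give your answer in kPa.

Δσ_z ≈ 13.5 kPa

By the 2:1 method the load spreads at 1 horizontal : 2 vertical, so at depth z the loaded area has grown by z in each plan dimension:
Δσ ≈ qD²/(D+z)² = 308×3.7²/(3.7+14)² = 13.459 kPa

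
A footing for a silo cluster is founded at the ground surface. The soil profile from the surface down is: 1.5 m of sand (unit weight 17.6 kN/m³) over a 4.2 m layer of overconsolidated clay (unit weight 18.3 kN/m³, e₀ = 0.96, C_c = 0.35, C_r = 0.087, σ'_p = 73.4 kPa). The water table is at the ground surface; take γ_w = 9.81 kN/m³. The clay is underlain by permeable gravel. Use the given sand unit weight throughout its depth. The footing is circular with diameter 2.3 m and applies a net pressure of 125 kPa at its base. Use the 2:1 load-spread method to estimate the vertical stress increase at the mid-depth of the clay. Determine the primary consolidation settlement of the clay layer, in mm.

S_c ≈ 40.2 mm

Mid-depth of clay below the ground surface: z = 1.5 + 4.2/2 = 3.6 m.
Total vertical stress at mid-clay: σ_v = 17.6×1.5 + 18.3×2.1 = 64.83 kPa.
Pore pressure: u = 9.81×(3.6 − 0) = 35.316 kPa.
Initial effective stress: σ'_0 = σ_v − u = 64.83 − 35.316 = 29.514 kPa.
Stress increase at mid-clay by the 2:1 spreading method:
Δσ ≈ qD²/(D+z)² = 125×2.3²/(2.3+3.6)² = 18.996 kPa
Final effective stress: σ'_f = 29.514 + 18.996 = 48.51 kPa.
σ'_f = 48.51 ≤ σ'_p = 73.4 kPa, so the clay remains overconsolidated and only the recompression index applies:
S_c = C_r·H/(1+e₀)·log₁₀(σ'_f/σ'_0) = 0.087×4.2/1.96×log₁₀(48.51/29.514)
    = 0.18643 × 0.2158 = 0.04023 m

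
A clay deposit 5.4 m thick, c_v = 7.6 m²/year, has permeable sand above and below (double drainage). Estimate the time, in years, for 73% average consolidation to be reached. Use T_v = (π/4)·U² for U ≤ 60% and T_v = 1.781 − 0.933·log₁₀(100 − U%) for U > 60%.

t ≈ 0.427 years

Drainage path length: H_d = H/2 = 2.7 m (double drainage).
U > 60%: T_v = 1.781 − 0.933·log₁₀(100 − 73) = 0.44554.
t = T_v·H_d²/c_v = 0.44554×2.7²/7.6 = 0.4274 years.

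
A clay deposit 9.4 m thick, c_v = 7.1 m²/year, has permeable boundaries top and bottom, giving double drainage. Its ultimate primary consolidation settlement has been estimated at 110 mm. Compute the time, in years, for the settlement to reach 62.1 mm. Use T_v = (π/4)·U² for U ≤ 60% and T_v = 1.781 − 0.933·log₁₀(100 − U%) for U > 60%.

t ≈ 0.779 years

Drainage path length: H_d = H/2 = 4.7 m (double drainage).
U = S(t)/S_ult = 62.1/110 = 0.5645.
U ≤ 60%: T_v = (π/4)·U² = (π/4)×0.56455² = 0.25032.
t = T_v·H_d²/c_v = 0.25032×4.7²/7.1 = 0.7788 years.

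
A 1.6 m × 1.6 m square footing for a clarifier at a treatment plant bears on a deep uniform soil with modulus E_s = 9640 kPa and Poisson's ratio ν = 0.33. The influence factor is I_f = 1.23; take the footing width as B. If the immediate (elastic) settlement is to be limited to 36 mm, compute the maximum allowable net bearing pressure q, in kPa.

S_e = q·B·(1−ν²)/E_s · I_f  ⇒  q = S_e·E_s / (B·(1−ν²)·I_f).
q = 0.036 × 9640 / (1.6 × 0.8911 × 1.23) = 197.9 kPa

q ≈ 198 kPa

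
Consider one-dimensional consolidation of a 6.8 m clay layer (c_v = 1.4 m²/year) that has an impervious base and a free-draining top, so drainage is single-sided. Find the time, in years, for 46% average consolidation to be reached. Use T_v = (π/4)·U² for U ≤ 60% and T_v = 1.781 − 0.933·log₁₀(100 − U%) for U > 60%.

t ≈ 5.49 years

Drainage path length: H_d = H = 6.8 m (single drainage).
U ≤ 60%: T_v = (π/4)·U² = (π/4)×0.46² = 0.16619.
t = T_v·H_d²/c_v = 0.16619×6.8²/1.4 = 5.489 years.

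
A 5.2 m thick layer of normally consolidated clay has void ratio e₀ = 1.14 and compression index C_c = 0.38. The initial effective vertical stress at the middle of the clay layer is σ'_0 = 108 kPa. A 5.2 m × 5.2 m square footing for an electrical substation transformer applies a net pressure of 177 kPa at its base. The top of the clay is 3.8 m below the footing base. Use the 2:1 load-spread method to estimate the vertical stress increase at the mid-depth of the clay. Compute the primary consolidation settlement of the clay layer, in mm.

S_c ≈ 114 mm

Mid-depth of clay below the footing base: z = 3.8 + 5.2/2 = 6.4 m.
Stress increase at mid-clay by the 2:1 spreading method:
Δσ = qBL/((B+z)(L+z)) = 177×5.2×5.2/((5.2+6.4)(5.2+6.4)) = 35.568 kPa
Final effective stress: σ'_f = σ'_0 + Δσ = 108 + 35.568 = 143.57 kPa.
Normally consolidated clay, so the full stress increment lies on the virgin compression line:
S_c = C_c·H/(1+e₀)·log₁₀(σ'_f/σ'_0) = 0.38×5.2/(1+1.14)×log₁₀(143.57/108)
    = 0.92336 × 0.12364 = 0.1142 m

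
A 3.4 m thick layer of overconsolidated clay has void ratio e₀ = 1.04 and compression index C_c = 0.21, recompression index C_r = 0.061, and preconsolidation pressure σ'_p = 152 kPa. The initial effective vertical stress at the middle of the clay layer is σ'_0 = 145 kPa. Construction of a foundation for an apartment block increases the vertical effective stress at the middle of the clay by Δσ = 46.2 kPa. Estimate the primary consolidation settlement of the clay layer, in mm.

S_c ≈ 37 mm

Final effective stress: σ'_f = 145 + 46.2 = 191.2 kPa.
σ'_f = 191.2 > σ'_p = 152 kPa, so the stress path crosses the preconsolidation pressure — recompression up to σ'_p, then virgin compression beyond:
S_c = H/(1+e₀)·[C_r·log₁₀(σ'_p/σ'_0) + C_c·log₁₀(σ'_f/σ'_p)]
    = 3.4/2.04 × [0.061×log₁₀(152/145) + 0.21×log₁₀(191.2/152)]
    = 1.6667 × [0.001249 + 0.020925] = 0.03696 m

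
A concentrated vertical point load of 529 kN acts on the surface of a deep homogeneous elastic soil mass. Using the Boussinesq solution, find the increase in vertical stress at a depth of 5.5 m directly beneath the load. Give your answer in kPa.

Boussinesq vertical stress below a point load on an elastic half-space:
Δσ_z = 3P/(2πz²) · [1 + (r/z)²]^(−5/2)
r/z = 0/5.5 = 0; [1+(r/z)²]^(−5/2) = 1.
Δσ_z = 3×529/(2π×5.5²) × 1 = 8.3497 × 1 = 8.35 kPa

Δσ_z ≈ 8.35 kPa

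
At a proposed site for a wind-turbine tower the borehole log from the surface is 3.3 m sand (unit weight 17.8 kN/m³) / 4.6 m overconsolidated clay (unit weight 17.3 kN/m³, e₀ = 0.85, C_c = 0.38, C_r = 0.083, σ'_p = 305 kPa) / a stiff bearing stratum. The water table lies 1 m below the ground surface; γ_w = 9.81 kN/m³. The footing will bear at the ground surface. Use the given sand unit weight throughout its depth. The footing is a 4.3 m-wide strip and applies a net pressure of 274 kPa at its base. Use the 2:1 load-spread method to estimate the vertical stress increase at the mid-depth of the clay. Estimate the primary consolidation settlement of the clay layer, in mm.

Mid-depth of clay below the ground surface: z = 3.3 + 4.6/2 = 5.6 m.
Total vertical stress at mid-clay: σ_v = 17.8×3.3 + 17.3×2.3 = 98.53 kPa.
Pore pressure: u = 9.81×(5.6 − 1) = 45.126 kPa.
Initial effective stress: σ'_0 = σ_v − u = 98.53 − 45.126 = 53.404 kPa.
Stress increase at mid-clay by the 2:1 spreading method:
Δσ = qB/(B+z) = 274×4.3/(4.3+5.6) = 119.01 kPa
Final effective stress: σ'_f = 53.404 + 119.01 = 172.41 kPa.
σ'_f = 172.41 ≤ σ'_p = 305 kPa, so the clay remains overconsolidated and only the recompression index applies:
S_c = C_r·H/(1+e₀)·log₁₀(σ'_f/σ'_0) = 0.083×4.6/1.85×log₁₀(172.41/53.404)
    = 0.20638 × 0.50899 = 0.105 m

S_c ≈ 105 mm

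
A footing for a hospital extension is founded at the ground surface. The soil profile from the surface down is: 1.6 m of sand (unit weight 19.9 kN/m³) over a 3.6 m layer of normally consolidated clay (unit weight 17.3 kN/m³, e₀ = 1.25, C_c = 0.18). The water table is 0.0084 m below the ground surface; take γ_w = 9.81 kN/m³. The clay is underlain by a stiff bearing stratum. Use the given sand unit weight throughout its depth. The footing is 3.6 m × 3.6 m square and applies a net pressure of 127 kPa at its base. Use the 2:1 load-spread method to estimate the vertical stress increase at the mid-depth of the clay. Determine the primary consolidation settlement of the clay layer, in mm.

S_c ≈ 94.6 mm

Mid-depth of clay below the ground surface: z = 1.6 + 3.6/2 = 3.4 m.
Total vertical stress at mid-clay: σ_v = 19.9×1.6 + 17.3×1.8 = 62.98 kPa.
Pore pressure: u = 9.81×(3.4 − 0.0084) = 33.276 kPa.
Initial effective stress: σ'_0 = σ_v − u = 62.98 − 33.276 = 29.704 kPa.
Stress increase at mid-clay by the 2:1 spreading method:
Δσ = qBL/((B+z)(L+z)) = 127×3.6×3.6/((3.6+3.4)(3.6+3.4)) = 33.59 kPa
Final effective stress: σ'_f = σ'_0 + Δσ = 29.704 + 33.59 = 63.294 kPa.
Normally consolidated clay, so the full stress increment lies on the virgin compression line:
S_c = C_c·H/(1+e₀)·log₁₀(σ'_f/σ'_0) = 0.18×3.6/(1+1.25)×log₁₀(63.294/29.704)
    = 0.288 × 0.32855 = 0.09462 m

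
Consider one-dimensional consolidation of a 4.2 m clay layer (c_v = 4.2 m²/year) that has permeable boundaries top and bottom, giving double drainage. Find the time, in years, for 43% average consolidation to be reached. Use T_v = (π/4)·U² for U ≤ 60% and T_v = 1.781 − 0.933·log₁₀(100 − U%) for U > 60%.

Drainage path length: H_d = H/2 = 2.1 m (double drainage).
U ≤ 60%: T_v = (π/4)·U² = (π/4)×0.43² = 0.14522.
t = T_v·H_d²/c_v = 0.14522×2.1²/4.2 = 0.1525 years.

t ≈ 0.152 years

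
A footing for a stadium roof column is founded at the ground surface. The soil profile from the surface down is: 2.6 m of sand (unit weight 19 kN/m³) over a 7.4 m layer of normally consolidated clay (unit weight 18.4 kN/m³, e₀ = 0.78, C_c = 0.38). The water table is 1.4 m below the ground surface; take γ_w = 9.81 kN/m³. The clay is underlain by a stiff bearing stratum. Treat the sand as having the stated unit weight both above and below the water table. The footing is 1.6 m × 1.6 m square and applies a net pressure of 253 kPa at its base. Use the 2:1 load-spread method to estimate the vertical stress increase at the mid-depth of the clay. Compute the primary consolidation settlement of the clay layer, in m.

S_c ≈ 0.0956 m

Mid-depth of clay below the ground surface: z = 2.6 + 7.4/2 = 6.3 m.
Total vertical stress at mid-clay: σ_v = 19×2.6 + 18.4×3.7 = 117.48 kPa.
Pore pressure: u = 9.81×(6.3 − 1.4) = 48.069 kPa.
Initial effective stress: σ'_0 = σ_v − u = 117.48 − 48.069 = 69.411 kPa.
Stress increase at mid-clay by the 2:1 spreading method:
Δσ = qBL/((B+z)(L+z)) = 253×1.6×1.6/((1.6+6.3)(1.6+6.3)) = 10.378 kPa
Final effective stress: σ'_f = σ'_0 + Δσ = 69.411 + 10.378 = 79.789 kPa.
Normally consolidated clay, so the full stress increment lies on the virgin compression line:
S_c = C_c·H/(1+e₀)·log₁₀(σ'_f/σ'_0) = 0.38×7.4/(1+0.78)×log₁₀(79.789/69.411)
    = 1.5798 × 0.060515 = 0.0956 m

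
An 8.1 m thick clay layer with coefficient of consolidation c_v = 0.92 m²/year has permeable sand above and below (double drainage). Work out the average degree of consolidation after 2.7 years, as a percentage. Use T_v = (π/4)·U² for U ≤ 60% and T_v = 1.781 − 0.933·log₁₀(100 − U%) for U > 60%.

Drainage path length: H_d = H/2 = 4.05 m (double drainage).
T_v = c_v·t/H_d² = 0.92×2.7/4.05² = 0.15144.
T_v = 0.15144 corresponds to the U ≤ 60% branch:
U = √(4T_v/π) = 0.4391

U ≈ 43.9 %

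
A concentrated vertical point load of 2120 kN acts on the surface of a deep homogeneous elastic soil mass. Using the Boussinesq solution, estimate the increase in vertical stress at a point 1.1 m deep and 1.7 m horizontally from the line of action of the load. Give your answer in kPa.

Δσ_z ≈ 39.6 kPa

Boussinesq vertical stress below a point load on an elastic half-space:
Δσ_z = 3P/(2πz²) · [1 + (r/z)²]^(−5/2)
r/z = 1.7/1.1 = 1.5455; [1+(r/z)²]^(−5/2) = 0.047316.
Δσ_z = 3×2120/(2π×1.1²) × 0.047316 = 836.55 × 0.047316 = 39.58 kPa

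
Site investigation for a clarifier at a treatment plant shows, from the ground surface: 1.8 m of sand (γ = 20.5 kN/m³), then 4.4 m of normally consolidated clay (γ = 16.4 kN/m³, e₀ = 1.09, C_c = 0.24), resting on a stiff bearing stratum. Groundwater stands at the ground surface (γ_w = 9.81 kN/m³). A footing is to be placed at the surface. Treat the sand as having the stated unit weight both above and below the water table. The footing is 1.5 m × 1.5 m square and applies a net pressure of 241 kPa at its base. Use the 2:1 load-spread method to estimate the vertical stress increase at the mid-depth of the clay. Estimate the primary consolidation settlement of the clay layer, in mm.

S_c ≈ 93.5 mm

Mid-depth of clay below the ground surface: z = 1.8 + 4.4/2 = 4 m.
Total vertical stress at mid-clay: σ_v = 20.5×1.8 + 16.4×2.2 = 72.98 kPa.
Pore pressure: u = 9.81×(4 − 0) = 39.24 kPa.
Initial effective stress: σ'_0 = σ_v − u = 72.98 − 39.24 = 33.74 kPa.
Stress increase at mid-clay by the 2:1 spreading method:
Δσ = qBL/((B+z)(L+z)) = 241×1.5×1.5/((1.5+4)(1.5+4)) = 17.926 kPa
Final effective stress: σ'_f = σ'_0 + Δσ = 33.74 + 17.926 = 51.666 kPa.
Normally consolidated clay, so the full stress increment lies on the virgin compression line:
S_c = C_c·H/(1+e₀)·log₁₀(σ'_f/σ'_0) = 0.24×4.4/(1+1.09)×log₁₀(51.666/33.74)
    = 0.50526 × 0.18506 = 0.0935 m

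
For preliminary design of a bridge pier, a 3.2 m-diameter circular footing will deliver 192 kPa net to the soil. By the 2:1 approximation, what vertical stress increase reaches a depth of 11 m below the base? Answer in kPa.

By the 2:1 method the load spreads at 1 horizontal : 2 vertical, so at depth z the loaded area has grown by z in each plan dimension:
Δσ ≈ qD²/(D+z)² = 192×3.2²/(3.2+11)² = 9.7504 kPa

Δσ_z ≈ 9.75 kPa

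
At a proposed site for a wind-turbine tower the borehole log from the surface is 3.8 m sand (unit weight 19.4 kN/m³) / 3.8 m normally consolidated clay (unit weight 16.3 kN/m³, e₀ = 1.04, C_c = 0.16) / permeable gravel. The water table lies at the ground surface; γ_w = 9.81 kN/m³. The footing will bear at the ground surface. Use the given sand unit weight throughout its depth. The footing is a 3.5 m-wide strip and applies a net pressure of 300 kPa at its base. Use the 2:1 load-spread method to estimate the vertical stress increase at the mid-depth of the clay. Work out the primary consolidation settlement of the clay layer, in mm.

Mid-depth of clay below the ground surface: z = 3.8 + 3.8/2 = 5.7 m.
Total vertical stress at mid-clay: σ_v = 19.4×3.8 + 16.3×1.9 = 104.69 kPa.
Pore pressure: u = 9.81×(5.7 − 0) = 55.917 kPa.
Initial effective stress: σ'_0 = σ_v − u = 104.69 − 55.917 = 48.773 kPa.
Stress increase at mid-clay by the 2:1 spreading method:
Δσ = qB/(B+z) = 300×3.5/(3.5+5.7) = 114.13 kPa
Final effective stress: σ'_f = σ'_0 + Δσ = 48.773 + 114.13 = 162.9 kPa.
Normally consolidated clay, so the full stress increment lies on the virgin compression line:
S_c = C_c·H/(1+e₀)·log₁₀(σ'_f/σ'_0) = 0.16×3.8/(1+1.04)×log₁₀(162.9/48.773)
    = 0.29804 × 0.52374 = 0.1561 m

S_c ≈ 156 mm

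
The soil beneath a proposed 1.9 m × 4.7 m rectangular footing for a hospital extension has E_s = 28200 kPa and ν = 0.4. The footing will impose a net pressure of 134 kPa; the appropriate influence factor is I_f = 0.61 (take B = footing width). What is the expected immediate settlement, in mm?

S_e ≈ 4.63 mm

Immediate (elastic) settlement: S_e = q·B·(1−ν²)/E_s · I_f.
S_e = 134 × 1.9 × (1 − 0.4²) / 28200 × 0.61
    = 134 × 1.9 × 0.84 / 28200 × 0.61
    = 0.004626 m = 4.626 mm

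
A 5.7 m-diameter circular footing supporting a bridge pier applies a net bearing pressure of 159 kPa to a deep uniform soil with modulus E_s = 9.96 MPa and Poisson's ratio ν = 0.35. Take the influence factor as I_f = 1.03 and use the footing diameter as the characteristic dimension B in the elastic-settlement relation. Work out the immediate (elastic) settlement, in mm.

S_e ≈ 82.2 mm

Immediate (elastic) settlement: S_e = q·B·(1−ν²)/E_s · I_f.
E_s = 9.96 MPa = 9960 kPa.
S_e = 159 × 5.7 × (1 − 0.35²) / 9960 × 1.03
    = 159 × 5.7 × 0.8775 / 9960 × 1.03
    = 0.08224 m = 82.24 mm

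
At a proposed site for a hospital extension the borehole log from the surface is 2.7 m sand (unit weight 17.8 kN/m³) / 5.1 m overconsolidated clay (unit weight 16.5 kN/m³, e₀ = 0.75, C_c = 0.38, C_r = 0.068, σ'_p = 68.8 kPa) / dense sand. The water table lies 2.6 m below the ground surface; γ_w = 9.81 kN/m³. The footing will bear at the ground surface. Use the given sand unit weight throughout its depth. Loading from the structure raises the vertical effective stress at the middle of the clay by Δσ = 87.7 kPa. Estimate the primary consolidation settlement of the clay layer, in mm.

Mid-depth of clay below the ground surface: z = 2.7 + 5.1/2 = 5.25 m.
Total vertical stress at mid-clay: σ_v = 17.8×2.7 + 16.5×2.55 = 90.135 kPa.
Pore pressure: u = 9.81×(5.25 − 2.6) = 25.997 kPa.
Initial effective stress: σ'_0 = σ_v − u = 90.135 − 25.997 = 64.138 kPa.
Final effective stress: σ'_f = 64.138 + 87.7 = 151.84 kPa.
σ'_f = 151.84 > σ'_p = 68.8 kPa, so the stress path crosses the preconsolidation pressure — recompression up to σ'_p, then virgin compression beyond:
S_c = H/(1+e₀)·[C_r·log₁₀(σ'_p/σ'_0) + C_c·log₁₀(σ'_f/σ'_p)]
    = 5.1/1.75 × [0.068×log₁₀(68.8/64.138) + 0.38×log₁₀(151.84/68.8)]
    = 2.9143 × [0.0020722 + 0.13064] = 0.3868 m

S_c ≈ 387 mm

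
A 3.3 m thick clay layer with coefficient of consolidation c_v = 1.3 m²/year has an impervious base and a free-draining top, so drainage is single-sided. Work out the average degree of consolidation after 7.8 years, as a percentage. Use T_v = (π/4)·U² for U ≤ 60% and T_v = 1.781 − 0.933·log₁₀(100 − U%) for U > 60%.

Drainage path length: H_d = H = 3.3 m (single drainage).
T_v = c_v·t/H_d² = 1.3×7.8/3.3² = 0.93113.
T_v = 0.93113 corresponds to the U > 60% branch:
U = 1 − 10^((1.781 − T_v)/0.933)/100 = 0.9185

U ≈ 91.9 %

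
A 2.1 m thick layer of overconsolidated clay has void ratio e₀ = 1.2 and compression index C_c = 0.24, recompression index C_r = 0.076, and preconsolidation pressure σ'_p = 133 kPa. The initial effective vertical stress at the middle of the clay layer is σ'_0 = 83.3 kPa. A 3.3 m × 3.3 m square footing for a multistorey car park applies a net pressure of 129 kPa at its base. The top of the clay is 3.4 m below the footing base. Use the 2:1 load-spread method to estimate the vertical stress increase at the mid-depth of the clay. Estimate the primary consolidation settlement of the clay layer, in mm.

Mid-depth of clay below the footing base: z = 3.4 + 2.1/2 = 4.45 m.
Stress increase at mid-clay by the 2:1 spreading method:
Δσ = qBL/((B+z)(L+z)) = 129×3.3×3.3/((3.3+4.45)(3.3+4.45)) = 23.389 kPa
Final effective stress: σ'_f = 83.3 + 23.389 = 106.69 kPa.
σ'_f = 106.69 ≤ σ'_p = 133 kPa, so the clay remains overconsolidated and only the recompression index applies:
S_c = C_r·H/(1+e₀)·log₁₀(σ'_f/σ'_0) = 0.076×2.1/2.2×log₁₀(106.69/83.3)
    = 0.072546 × 0.10748 = 0.007797 m

S_c ≈ 7.8 mm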